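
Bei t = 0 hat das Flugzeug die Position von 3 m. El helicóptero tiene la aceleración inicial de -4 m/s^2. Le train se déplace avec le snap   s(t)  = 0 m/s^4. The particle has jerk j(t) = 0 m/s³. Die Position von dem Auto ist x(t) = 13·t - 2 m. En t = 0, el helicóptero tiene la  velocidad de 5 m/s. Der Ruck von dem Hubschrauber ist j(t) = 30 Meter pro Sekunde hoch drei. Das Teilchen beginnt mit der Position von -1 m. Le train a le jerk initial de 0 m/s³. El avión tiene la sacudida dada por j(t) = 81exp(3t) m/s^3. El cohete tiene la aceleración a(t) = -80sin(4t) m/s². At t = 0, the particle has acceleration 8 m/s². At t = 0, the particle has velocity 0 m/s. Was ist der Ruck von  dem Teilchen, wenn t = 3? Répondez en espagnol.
De la ecuación de la sacudida j(t) = 0, sustituimos t = 3 para obtener j = 0.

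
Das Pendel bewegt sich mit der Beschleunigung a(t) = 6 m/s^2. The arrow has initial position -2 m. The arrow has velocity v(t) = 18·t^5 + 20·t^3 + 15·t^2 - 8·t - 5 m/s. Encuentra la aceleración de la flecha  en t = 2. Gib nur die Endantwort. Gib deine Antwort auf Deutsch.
Die Antwort ist 1732.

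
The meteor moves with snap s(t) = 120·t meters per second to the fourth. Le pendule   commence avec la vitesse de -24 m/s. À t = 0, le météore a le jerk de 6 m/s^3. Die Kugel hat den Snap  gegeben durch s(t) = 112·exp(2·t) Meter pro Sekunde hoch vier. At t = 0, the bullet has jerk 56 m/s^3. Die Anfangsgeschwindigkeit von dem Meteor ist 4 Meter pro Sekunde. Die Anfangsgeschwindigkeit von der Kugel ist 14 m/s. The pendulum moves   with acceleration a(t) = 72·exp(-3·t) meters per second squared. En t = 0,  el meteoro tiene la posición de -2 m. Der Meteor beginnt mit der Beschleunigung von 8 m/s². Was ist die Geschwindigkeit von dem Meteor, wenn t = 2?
Ausgehend von dem Snap s(t) = 120·t, nehmen wir 3 Stammfunktionen. Mit ∫s(t)dt und Anwendung von j(0) = 6, finden wir j(t) = 60·t^2 + 6. Durch Integration von dem Ruck und Verwendung der Anfangsbedingung a(0) = 8, erhalten wir a(t) = 20·t^3 + 6·t + 8. Durch Integration von der Beschleunigung und Verwendung der Anfangsbedingung v(0) = 4, erhalten wir v(t) = 5·t^4 + 3·t^2 + 8·t + 4. Aus der Gleichung für die Geschwindigkeit v(t) = 5·t^4 + 3·t^2 + 8·t + 4, setzen wir t = 2 ein und erhalten v = 112.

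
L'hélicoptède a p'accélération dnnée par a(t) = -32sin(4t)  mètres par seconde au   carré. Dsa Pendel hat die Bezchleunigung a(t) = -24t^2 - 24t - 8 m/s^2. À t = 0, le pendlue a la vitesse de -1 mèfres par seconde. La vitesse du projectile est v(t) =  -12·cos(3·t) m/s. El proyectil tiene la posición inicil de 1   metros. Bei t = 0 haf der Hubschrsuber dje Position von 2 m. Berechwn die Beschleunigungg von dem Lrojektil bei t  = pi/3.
Wir müssen unsere Gleichung für die Geschwindigkeit v(t) = -12·cos(3·t) 1-mal ableiten. Die Ableitung von der Geschwindigkeit ergibt die Beschleunigung: a(t) = 36·sin(3·t). Aus der Gleichung für die Beschleunigung a(t) = 36·sin(3·t), setzen wir t = pi/3 ein und erhalten a = 0.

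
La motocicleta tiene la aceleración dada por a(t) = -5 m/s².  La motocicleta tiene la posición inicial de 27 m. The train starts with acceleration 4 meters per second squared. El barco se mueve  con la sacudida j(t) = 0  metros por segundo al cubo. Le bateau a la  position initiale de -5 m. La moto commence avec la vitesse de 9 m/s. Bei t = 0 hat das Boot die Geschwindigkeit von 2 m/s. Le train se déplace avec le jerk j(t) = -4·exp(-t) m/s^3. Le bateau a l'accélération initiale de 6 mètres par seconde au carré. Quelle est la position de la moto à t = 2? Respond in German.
Ausgehend von der Beschleunigung a(t) = -5, nehmen wir 2 Integrale. Durch Integration von der Beschleunigung und Verwendung der Anfangsbedingung v(0) = 9, erhalten wir v(t) = 9 - 5·t. Mit ∫v(t)dt und Anwendung von x(0) = 27, finden wir x(t) = -5·t^2/2 + 9·t + 27. Wir haben die Position x(t) = -5·t^2/2 + 9·t + 27. Durch Einsetzen von t = 2: x(2) = 35.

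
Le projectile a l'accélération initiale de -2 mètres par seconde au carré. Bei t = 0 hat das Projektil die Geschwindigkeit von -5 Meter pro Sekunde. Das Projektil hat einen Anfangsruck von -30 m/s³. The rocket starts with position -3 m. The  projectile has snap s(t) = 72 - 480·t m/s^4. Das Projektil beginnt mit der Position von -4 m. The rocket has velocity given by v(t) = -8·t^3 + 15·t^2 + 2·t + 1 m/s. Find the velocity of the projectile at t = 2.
Starting from snap s(t) = 72 - 480·t, we take 3 integrals. Taking ∫s(t)dt and applying j(0) = -30, we find j(t) = -240·t^2 + 72·t - 30. Finding the antiderivative of j(t) and using a(0) = -2: a(t) = -80·t^3 + 36·t^2 - 30·t - 2. The antiderivative of acceleration is velocity. Using v(0) = -5, we get v(t) = -20·t^4 + 12·t^3 - 15·t^2 - 2·t - 5. From the given velocity equation v(t) = -20·t^4 + 12·t^3 - 15·t^2 - 2·t - 5, we substitute t = 2 to get v = -293.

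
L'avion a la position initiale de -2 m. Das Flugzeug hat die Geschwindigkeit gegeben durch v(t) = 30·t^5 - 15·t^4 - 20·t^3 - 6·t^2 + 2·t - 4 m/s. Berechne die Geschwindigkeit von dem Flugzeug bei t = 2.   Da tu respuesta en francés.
En utilisant v(t) = 30·t^5 - 15·t^4 - 20·t^3 - 6·t^2 + 2·t - 4 et en substituant t = 2, nous trouvons v = 536.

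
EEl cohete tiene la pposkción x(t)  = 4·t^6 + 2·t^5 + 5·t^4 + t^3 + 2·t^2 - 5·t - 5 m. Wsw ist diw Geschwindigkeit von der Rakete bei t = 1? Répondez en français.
En partant de la position x(t) = 4·t^6 + 2·t^5 + 5·t^4 + t^3 + 2·t^2 - 5·t - 5, nous prenons 1 dérivée. En prenant d/dt de x(t), nous trouvons v(t) = 24·t^5 + 10·t^4 + 20·t^3 + 3·t^2 + 4·t - 5. De l'équation de la vitesse v(t) = 24·t^5 + 10·t^4 + 20·t^3 + 3·t^2 + 4·t - 5, nous substituons t = 1 pour obtenir v = 56.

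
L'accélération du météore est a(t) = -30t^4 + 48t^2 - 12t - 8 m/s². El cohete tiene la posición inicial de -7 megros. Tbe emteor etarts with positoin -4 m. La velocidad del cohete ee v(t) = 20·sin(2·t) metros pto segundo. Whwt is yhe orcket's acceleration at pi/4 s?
To solve this, we need to take 1 derivative of our velocity equation v(t) = 20·sin(2·t). Differentiating velocity, we get acceleration: a(t) = 40·cos(2·t). We have acceleration a(t) = 40·cos(2·t). Substituting t = pi/4: a(pi/4) = 0.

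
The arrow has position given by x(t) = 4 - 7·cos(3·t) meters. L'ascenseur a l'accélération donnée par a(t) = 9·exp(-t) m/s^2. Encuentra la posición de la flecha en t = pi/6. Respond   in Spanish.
Usando x(t) = 4 - 7·cos(3·t) y sustituyendo t = pi/6, encontramos x = 4.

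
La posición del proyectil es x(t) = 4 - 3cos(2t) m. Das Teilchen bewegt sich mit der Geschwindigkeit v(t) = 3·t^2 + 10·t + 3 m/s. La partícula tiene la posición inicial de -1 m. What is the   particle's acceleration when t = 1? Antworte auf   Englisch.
To solve this, we need to take 1 derivative of our velocity equation v(t) = 3·t^2 + 10·t + 3. The derivative of velocity gives acceleration: a(t) = 6·t + 10. We have acceleration a(t) = 6·t + 10. Substituting t = 1: a(1) = 16.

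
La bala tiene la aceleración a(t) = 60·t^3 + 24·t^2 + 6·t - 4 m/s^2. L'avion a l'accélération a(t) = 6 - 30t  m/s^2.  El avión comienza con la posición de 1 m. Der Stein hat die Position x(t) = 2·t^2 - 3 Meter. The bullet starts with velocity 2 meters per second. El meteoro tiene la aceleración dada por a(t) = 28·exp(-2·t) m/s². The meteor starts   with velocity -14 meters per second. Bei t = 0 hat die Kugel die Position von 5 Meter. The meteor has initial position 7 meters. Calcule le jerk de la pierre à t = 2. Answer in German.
Ausgehend von der Position x(t) = 2·t^2 - 3, nehmen wir 3 Ableitungen. Die Ableitung von der Position ergibt die Geschwindigkeit: v(t) = 4·t. Die Ableitung von der Geschwindigkeit ergibt die Beschleunigung: a(t) = 4. Durch Ableiten von der Beschleunigung erhalten wir den Ruck: j(t) = 0. Mit j(t) = 0 und Einsetzen von t = 2, finden wir j = 0.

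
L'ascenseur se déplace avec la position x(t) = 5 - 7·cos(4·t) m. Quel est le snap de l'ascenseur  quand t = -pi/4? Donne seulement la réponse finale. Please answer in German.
Die Antwort ist 1792.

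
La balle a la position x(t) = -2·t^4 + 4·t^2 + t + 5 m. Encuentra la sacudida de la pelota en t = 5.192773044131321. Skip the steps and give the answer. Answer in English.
j(5.192773044131321) = -249.253106118303.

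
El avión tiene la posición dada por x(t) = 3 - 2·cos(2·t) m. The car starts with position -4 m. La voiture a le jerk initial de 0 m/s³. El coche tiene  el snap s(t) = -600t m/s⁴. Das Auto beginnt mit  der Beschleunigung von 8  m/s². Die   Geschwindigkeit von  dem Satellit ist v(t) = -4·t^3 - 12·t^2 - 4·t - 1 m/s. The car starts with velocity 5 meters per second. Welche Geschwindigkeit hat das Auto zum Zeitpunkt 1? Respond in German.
Wir müssen unsere Gleichung für den Snap s(t) = -600·t 3-mal integrieren. Mit ∫s(t)dt und Anwendung von j(0) = 0, finden wir j(t) = -300·t^2. Die Stammfunktion von dem Ruck ist die Beschleunigung. Mit a(0) = 8 erhalten wir a(t) = 8 - 100·t^3. Mit ∫a(t)dt und Anwendung von v(0) = 5, finden wir v(t) = -25·t^4 + 8·t + 5. Aus der Gleichung für die Geschwindigkeit v(t) = -25·t^4 + 8·t + 5, setzen wir t = 1 ein und erhalten v = -12.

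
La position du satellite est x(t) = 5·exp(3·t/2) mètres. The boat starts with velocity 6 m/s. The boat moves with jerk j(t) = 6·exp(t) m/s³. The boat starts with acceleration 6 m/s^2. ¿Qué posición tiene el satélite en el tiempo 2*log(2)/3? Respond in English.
From the given position equation x(t) = 5·exp(3·t/2), we substitute t = 2*log(2)/3 to get x = 10.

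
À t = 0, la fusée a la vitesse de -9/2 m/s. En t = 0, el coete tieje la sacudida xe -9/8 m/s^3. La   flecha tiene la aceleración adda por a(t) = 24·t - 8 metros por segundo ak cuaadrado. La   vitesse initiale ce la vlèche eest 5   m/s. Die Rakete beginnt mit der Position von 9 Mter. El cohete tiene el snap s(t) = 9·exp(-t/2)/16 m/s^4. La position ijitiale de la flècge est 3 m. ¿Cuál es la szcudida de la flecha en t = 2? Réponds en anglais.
Starting from acceleration a(t) = 24·t - 8, we take 1 derivative. Differentiating acceleration, we get jerk: j(t) = 24. Using j(t) = 24 and substituting t = 2, we find j = 24.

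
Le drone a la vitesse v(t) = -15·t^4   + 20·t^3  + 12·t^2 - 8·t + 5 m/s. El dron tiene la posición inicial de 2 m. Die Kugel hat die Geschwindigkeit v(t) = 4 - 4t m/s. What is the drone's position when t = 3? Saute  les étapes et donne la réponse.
x(3) = -235.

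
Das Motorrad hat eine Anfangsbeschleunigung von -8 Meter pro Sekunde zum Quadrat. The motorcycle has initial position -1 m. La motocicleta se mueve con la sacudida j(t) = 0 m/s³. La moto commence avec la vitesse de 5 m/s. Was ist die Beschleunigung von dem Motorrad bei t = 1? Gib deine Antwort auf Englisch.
To find the answer, we compute 1 antiderivative of j(t) = 0. The antiderivative of jerk is acceleration. Using a(0) = -8, we get a(t) = -8. Using a(t) = -8 and substituting t = 1, we find a = -8.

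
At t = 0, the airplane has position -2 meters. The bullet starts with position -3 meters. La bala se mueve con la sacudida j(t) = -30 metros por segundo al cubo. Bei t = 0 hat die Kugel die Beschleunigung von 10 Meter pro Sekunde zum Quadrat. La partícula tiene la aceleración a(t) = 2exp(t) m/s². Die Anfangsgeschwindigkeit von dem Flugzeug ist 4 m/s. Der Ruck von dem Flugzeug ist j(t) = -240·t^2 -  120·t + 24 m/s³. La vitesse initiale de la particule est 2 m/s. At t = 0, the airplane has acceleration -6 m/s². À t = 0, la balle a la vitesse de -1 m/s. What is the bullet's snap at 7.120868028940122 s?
To solve this, we need to take 1 derivative of our jerk equation j(t) = -30. The derivative of jerk gives snap: s(t) = 0. Using s(t) = 0 and substituting t = 7.120868028940122, we find s = 0.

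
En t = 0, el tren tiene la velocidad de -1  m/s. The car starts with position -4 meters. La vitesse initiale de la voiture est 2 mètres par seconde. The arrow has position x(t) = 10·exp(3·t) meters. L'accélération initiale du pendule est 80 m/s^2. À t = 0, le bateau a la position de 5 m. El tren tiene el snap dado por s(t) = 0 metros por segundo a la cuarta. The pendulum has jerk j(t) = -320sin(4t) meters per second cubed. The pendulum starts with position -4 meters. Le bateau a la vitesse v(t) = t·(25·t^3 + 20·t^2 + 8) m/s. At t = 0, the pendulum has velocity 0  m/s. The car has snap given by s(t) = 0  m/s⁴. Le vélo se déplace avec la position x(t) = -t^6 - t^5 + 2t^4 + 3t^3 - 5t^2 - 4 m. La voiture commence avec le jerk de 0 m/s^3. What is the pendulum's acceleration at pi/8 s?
Starting from jerk j(t) = -320·sin(4·t), we take 1 antiderivative. Taking ∫j(t)dt and applying a(0) = 80, we find a(t) = 80·cos(4·t). We have acceleration a(t) = 80·cos(4·t). Substituting t = pi/8: a(pi/8) = 0.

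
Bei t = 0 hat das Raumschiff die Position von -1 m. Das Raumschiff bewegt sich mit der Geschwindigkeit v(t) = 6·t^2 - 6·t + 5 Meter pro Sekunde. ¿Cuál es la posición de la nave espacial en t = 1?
Necesitamos integrar nuestra ecuación de la velocidad v(t) = 6·t^2 - 6·t + 5 1 vez. La antiderivada de la velocidad es la posición. Usando x(0) = -1, obtenemos x(t) = 2·t^3 - 3·t^2 + 5·t - 1. De la ecuación de la posición x(t) = 2·t^3 - 3·t^2 + 5·t - 1, sustituimos t = 1 para obtener x = 3.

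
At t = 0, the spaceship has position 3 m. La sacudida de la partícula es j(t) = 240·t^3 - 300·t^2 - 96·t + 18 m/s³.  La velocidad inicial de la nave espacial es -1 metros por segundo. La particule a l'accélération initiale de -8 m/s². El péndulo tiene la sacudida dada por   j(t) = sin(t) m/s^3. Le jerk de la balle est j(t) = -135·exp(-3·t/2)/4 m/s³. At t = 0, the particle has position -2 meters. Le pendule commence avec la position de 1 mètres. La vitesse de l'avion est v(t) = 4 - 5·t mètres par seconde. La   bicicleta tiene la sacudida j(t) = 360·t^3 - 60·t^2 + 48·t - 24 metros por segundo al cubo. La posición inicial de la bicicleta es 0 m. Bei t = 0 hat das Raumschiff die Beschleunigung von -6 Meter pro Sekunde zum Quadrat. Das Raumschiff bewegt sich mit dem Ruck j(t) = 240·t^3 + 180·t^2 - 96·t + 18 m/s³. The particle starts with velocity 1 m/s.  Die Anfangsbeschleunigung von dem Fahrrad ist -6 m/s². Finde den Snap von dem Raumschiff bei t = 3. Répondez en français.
Pour résoudre ceci, nous devons prendre 1 dérivée de notre équation du jerk j(t) = 240·t^3 + 180·t^2 - 96·t + 18. La dérivée du jerk donne le snap: s(t) = 720·t^2 + 360·t - 96. En utilisant s(t) = 720·t^2 + 360·t - 96 et en substituant t = 3, nous trouvons s = 7464.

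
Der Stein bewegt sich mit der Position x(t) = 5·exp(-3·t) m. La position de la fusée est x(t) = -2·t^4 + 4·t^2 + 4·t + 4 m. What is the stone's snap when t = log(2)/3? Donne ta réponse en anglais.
Starting from position x(t) = 5·exp(-3·t), we take 4 derivatives. Taking d/dt of x(t), we find v(t) = -15·exp(-3·t). Differentiating velocity, we get acceleration: a(t) = 45·exp(-3·t). The derivative of acceleration gives jerk: j(t) = -135·exp(-3·t). Taking d/dt of j(t), we find s(t) = 405·exp(-3·t). Using s(t) = 405·exp(-3·t) and substituting t = log(2)/3, we find s = 405/2.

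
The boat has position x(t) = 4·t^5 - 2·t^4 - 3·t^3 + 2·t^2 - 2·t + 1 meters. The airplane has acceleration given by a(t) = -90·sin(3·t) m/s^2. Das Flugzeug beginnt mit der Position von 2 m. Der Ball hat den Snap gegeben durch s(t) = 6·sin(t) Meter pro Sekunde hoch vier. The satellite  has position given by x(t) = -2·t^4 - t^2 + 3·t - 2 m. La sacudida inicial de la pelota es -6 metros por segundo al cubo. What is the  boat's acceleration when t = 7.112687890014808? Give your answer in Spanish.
Debemos derivar nuestra ecuación de la posición x(t) = 4·t^5 - 2·t^4 - 3·t^3 + 2·t^2 - 2·t + 1 2 veces. Derivando la posición, obtenemos la velocidad: v(t) = 20·t^4 - 8·t^3 - 9·t^2 + 4·t - 2. Derivando la velocidad, obtenemos la aceleración: a(t) = 80·t^3 - 24·t^2 - 18·t + 4. Usando a(t) = 80·t^3 - 24·t^2 - 18·t + 4 y sustituyendo t = 7.112687890014808, encontramos a = 27448.4613677092.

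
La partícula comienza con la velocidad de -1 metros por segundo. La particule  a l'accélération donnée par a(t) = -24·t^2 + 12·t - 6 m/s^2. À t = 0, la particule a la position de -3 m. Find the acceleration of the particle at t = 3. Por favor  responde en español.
Usando a(t) = -24·t^2 + 12·t - 6 y sustituyendo t = 3, encontramos a = -186.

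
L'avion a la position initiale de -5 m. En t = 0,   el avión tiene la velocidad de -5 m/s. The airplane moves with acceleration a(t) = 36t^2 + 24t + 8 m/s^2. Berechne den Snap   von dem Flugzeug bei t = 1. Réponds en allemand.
Ausgehend von der Beschleunigung a(t) = 36·t^2 + 24·t + 8, nehmen wir 2 Ableitungen. Mit d/dt von a(t) finden wir j(t) = 72·t + 24. Die Ableitung von dem Ruck ergibt den Snap: s(t) = 72. Wir haben den Snap s(t) = 72. Durch Einsetzen von t = 1: s(1) = 72.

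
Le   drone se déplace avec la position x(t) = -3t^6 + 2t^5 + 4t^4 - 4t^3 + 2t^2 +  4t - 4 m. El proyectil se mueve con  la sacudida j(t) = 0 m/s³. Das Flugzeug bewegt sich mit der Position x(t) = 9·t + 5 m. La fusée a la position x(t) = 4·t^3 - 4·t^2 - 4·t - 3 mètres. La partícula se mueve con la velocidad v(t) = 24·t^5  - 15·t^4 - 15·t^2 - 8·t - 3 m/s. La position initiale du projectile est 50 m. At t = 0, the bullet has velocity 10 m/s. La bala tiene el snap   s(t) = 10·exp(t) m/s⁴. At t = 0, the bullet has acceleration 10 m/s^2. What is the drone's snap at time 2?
Starting from position x(t) = -3·t^6 + 2·t^5 + 4·t^4 - 4·t^3 + 2·t^2 + 4·t - 4, we take 4 derivatives. The derivative of position gives velocity: v(t) = -18·t^5 + 10·t^4 + 16·t^3 - 12·t^2 + 4·t + 4. Taking d/dt of v(t), we find a(t) = -90·t^4 + 40·t^3 + 48·t^2 - 24·t + 4. Taking d/dt of a(t), we find j(t) = -360·t^3 + 120·t^2 + 96·t - 24. Differentiating jerk, we get snap: s(t) = -1080·t^2 + 240·t + 96. From the given snap equation s(t) = -1080·t^2 + 240·t + 96, we substitute t = 2 to get s = -3744.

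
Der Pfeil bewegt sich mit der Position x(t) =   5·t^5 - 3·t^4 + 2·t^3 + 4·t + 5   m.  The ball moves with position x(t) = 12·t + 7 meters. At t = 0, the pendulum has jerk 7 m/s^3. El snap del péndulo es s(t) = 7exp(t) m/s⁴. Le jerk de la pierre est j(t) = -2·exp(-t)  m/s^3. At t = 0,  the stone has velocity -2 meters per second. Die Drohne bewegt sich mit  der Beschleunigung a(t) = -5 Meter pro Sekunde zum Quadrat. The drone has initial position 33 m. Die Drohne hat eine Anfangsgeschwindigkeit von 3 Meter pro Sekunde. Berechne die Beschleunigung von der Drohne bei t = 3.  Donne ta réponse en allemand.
Mit a(t) = -5 und Einsetzen von t = 3, finden wir a = -5.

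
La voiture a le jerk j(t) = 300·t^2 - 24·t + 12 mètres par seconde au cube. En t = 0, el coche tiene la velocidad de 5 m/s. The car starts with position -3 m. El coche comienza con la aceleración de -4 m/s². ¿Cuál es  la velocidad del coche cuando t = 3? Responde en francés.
Nous devons trouver l'intégrale de notre équation du jerk j(t) = 300·t^2 - 24·t + 12 2 fois. L'intégrale du jerk est l'accélération. En utilisant a(0) = -4, nous obtenons a(t) = 100·t^3 - 12·t^2 + 12·t - 4. En intégrant l'accélération et en utilisant la condition initiale v(0) = 5, nous obtenons v(t) = 25·t^4 - 4·t^3 + 6·t^2 - 4·t + 5. En utilisant v(t) = 25·t^4 - 4·t^3 + 6·t^2 - 4·t + 5 et en substituant t = 3, nous trouvons v = 1964.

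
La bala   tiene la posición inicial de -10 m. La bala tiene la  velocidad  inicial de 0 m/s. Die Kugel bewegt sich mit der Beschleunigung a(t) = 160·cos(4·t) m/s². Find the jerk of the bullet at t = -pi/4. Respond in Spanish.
Para resolver esto, necesitamos tomar 1 derivada de nuestra ecuación de la aceleración a(t) = 160·cos(4·t). La derivada de la aceleración da la sacudida: j(t) = -640·sin(4·t). Tenemos la sacudida j(t) = -640·sin(4·t). Sustituyendo t = -pi/4: j(-pi/4) = 0.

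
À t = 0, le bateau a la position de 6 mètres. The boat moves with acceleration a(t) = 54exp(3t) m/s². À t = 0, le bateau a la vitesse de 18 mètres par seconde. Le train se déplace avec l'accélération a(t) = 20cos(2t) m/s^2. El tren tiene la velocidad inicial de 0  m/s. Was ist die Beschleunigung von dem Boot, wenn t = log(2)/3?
Mit a(t) = 54·exp(3·t) und Einsetzen von t = log(2)/3, finden wir a = 108.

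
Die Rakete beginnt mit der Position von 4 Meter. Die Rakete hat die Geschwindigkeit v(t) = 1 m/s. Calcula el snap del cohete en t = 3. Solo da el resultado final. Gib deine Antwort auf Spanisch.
s(3) = 0.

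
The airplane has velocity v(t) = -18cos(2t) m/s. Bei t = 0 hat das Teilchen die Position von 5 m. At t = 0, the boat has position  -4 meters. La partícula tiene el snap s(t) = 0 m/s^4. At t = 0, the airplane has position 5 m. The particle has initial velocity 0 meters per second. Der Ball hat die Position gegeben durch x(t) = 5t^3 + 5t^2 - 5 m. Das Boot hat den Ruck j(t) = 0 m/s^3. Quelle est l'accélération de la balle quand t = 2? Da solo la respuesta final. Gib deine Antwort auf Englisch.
The acceleration at t = 2 is a = 70.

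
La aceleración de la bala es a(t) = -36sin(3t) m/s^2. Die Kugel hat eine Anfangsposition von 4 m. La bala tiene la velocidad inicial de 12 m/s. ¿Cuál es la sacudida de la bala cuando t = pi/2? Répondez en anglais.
To solve this, we need to take 1 derivative of our acceleration equation a(t) = -36·sin(3·t). The derivative of acceleration gives jerk: j(t) = -108·cos(3·t). We have jerk j(t) = -108·cos(3·t). Substituting t = pi/2: j(pi/2) = 0.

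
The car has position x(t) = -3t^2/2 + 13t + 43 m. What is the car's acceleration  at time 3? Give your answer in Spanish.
Partiendo de la posición x(t) = -3·t^2/2 + 13·t + 43, tomamos 2 derivadas. Derivando la posición, obtenemos la velocidad: v(t) = 13 - 3·t. La derivada de la velocidad da la aceleración: a(t) = -3. Usando a(t) = -3 y sustituyendo t = 3, encontramos a = -3.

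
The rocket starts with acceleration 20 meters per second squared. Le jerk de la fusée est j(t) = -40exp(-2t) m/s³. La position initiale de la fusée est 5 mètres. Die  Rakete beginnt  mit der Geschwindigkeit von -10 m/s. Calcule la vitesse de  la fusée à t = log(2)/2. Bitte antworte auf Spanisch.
Necesitamos integrar nuestra ecuación de la sacudida j(t) = -40·exp(-2·t) 2 veces. Tomando ∫j(t)dt y aplicando a(0) = 20, encontramos a(t) = 20·exp(-2·t). La integral de la aceleración es la velocidad. Usando v(0) = -10, obtenemos v(t) = -10·exp(-2·t). De la ecuación de la velocidad v(t) = -10·exp(-2·t), sustituimos t = log(2)/2 para obtener v = -5.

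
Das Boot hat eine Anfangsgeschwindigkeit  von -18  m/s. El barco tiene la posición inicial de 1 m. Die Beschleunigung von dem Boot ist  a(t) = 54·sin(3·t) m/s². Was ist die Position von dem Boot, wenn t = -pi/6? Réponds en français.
Pour résoudre ceci, nous devons prendre 2 primitives de notre équation de l'accélération a(t) = 54·sin(3·t). L'intégrale de l'accélération, avec v(0) = -18, donne la vitesse: v(t) = -18·cos(3·t). L'intégrale de la vitesse, avec x(0) = 1, donne la position: x(t) = 1 - 6·sin(3·t). De l'équation de la position x(t) = 1 - 6·sin(3·t), nous substituons t = -pi/6 pour obtenir x = 7.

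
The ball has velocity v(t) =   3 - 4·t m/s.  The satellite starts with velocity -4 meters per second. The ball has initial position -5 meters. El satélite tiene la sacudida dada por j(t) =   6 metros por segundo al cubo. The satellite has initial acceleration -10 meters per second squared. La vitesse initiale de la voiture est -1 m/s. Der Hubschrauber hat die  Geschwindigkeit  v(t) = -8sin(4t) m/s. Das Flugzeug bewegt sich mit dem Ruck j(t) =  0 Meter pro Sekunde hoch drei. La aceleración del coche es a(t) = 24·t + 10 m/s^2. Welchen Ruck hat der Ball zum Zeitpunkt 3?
Um dies zu lösen, müssen wir 2 Ableitungen unserer Gleichung für die Geschwindigkeit v(t) = 3 - 4·t nehmen. Die Ableitung von der Geschwindigkeit ergibt die Beschleunigung: a(t) = -4. Durch Ableiten von der Beschleunigung erhalten wir den Ruck: j(t) = 0. Aus der Gleichung für den Ruck j(t) = 0, setzen wir t = 3 ein und erhalten j = 0.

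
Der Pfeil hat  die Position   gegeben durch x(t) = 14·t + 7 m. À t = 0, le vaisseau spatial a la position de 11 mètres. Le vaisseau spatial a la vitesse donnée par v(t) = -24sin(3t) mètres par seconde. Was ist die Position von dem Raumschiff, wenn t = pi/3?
Wir müssen unsere Gleichung für die Geschwindigkeit v(t) = -24·sin(3·t) 1-mal integrieren. Mit ∫v(t)dt und Anwendung von x(0) = 11, finden wir x(t) = 8·cos(3·t) + 3. Wir haben die Position x(t) = 8·cos(3·t) + 3. Durch Einsetzen von t = pi/3: x(pi/3) = -5.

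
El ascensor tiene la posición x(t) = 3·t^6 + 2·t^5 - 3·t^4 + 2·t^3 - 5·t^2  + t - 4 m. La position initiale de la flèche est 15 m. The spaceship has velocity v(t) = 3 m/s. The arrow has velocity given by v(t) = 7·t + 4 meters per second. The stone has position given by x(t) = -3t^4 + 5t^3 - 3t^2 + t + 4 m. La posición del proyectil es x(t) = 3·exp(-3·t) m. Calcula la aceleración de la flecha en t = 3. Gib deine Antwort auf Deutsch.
Ausgehend von der Geschwindigkeit v(t) = 7·t + 4, nehmen wir 1 Ableitung. Die Ableitung von der Geschwindigkeit ergibt die Beschleunigung: a(t) = 7. Aus der Gleichung für die Beschleunigung a(t) = 7, setzen wir t = 3 ein und erhalten a = 7.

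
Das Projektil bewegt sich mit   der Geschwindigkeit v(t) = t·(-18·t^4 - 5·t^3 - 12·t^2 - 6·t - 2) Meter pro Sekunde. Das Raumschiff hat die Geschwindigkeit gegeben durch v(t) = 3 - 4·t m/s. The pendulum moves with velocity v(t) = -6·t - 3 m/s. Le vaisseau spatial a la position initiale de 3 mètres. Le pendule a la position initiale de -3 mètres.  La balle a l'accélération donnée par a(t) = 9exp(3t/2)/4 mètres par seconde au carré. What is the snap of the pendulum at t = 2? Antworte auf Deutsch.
Um dies zu lösen, müssen wir 3 Ableitungen unserer Gleichung für die Geschwindigkeit v(t) = -6·t - 3 nehmen. Die Ableitung von der Geschwindigkeit ergibt die Beschleunigung: a(t) = -6. Mit d/dt von a(t) finden wir j(t) = 0. Mit d/dt von j(t) finden wir s(t) = 0. Aus der Gleichung für den Snap s(t) = 0, setzen wir t = 2 ein und erhalten s = 0.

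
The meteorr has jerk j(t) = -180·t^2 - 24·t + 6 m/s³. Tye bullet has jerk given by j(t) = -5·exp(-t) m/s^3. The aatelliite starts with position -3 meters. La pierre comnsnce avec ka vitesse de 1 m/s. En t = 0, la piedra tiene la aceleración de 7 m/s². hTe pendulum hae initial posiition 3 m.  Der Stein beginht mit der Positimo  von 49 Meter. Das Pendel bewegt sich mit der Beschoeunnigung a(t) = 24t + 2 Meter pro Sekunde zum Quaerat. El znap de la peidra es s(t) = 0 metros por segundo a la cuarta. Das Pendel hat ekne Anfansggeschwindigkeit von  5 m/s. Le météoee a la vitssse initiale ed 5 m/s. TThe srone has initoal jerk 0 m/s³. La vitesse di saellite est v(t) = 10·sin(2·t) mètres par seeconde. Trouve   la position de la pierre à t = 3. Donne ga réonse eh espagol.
Necesitamos integrar nuestra ecuación del snap s(t) = 0 4 veces. Integrando el snap y usando la condición inicial j(0) = 0, obtenemos j(t) = 0. La antiderivada de la sacudida, con a(0) = 7, da la aceleración: a(t) = 7. Integrando la aceleración y usando la condición inicial v(0) = 1, obtenemos v(t) = 7·t + 1. Integrando la velocidad y usando la condición inicial x(0) = 49, obtenemos x(t) = 7·t^2/2 + t + 49. Usando x(t) = 7·t^2/2 + t + 49 y sustituyendo t = 3, encontramos x = 167/2.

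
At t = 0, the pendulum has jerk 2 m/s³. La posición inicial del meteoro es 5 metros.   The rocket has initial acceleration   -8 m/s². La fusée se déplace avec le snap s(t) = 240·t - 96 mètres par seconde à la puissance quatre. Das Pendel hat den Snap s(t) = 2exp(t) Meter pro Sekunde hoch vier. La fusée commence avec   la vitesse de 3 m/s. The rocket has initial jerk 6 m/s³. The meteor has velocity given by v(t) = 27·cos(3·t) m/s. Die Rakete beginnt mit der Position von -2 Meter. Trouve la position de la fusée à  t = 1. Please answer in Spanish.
Partiendo del snap s(t) = 240·t - 96, tomamos 4 antiderivadas. La antiderivada del snap es la sacudida. Usando j(0) = 6, obtenemos j(t) = 120·t^2 - 96·t + 6. La antiderivada de la sacudida es la aceleración. Usando a(0) = -8, obtenemos a(t) = 40·t^3 - 48·t^2 + 6·t - 8. Integrando la aceleración y usando la condición inicial v(0) = 3, obtenemos v(t) = 10·t^4 - 16·t^3 + 3·t^2 - 8·t + 3. La antiderivada de la velocidad es la posición. Usando x(0) = -2, obtenemos x(t) = 2·t^5 - 4·t^4 + t^3 - 4·t^2 + 3·t - 2. Usando x(t) = 2·t^5 - 4·t^4 + t^3 - 4·t^2 + 3·t - 2 y sustituyendo t = 1, encontramos x = -4.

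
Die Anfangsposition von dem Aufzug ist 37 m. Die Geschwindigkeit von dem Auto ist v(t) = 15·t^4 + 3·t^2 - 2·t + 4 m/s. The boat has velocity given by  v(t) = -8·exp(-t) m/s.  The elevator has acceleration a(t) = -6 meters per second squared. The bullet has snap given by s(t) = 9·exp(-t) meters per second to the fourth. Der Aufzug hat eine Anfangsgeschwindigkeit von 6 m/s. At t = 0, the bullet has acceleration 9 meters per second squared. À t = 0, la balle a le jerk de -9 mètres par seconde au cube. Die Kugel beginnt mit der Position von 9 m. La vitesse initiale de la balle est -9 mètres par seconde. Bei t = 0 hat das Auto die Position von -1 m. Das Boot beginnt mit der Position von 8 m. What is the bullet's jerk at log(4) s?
We need to integrate our snap equation s(t) = 9·exp(-t) 1 time. The integral of snap, with j(0) = -9, gives jerk: j(t) = -9·exp(-t). Using j(t) = -9·exp(-t) and substituting t = log(4), we find j = -9/4.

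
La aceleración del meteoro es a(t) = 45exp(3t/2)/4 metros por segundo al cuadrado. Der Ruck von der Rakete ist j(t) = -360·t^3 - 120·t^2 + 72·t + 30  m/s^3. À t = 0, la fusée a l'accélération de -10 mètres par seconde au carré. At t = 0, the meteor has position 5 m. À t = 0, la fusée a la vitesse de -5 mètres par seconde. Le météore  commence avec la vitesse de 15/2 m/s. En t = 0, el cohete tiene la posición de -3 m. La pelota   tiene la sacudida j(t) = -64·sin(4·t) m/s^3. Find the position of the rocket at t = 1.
We must find the integral of our jerk equation j(t) = -360·t^3 - 120·t^2 + 72·t + 30 3 times. Taking ∫j(t)dt and applying a(0) = -10, we find a(t) = -90·t^4 - 40·t^3 + 36·t^2 + 30·t - 10. The integral of acceleration is velocity. Using v(0) = -5, we get v(t) = -18·t^5 - 10·t^4 + 12·t^3 + 15·t^2 - 10·t - 5. Integrating velocity and using the initial condition x(0) = -3, we get x(t) = -3·t^6 - 2·t^5 + 3·t^4 + 5·t^3 - 5·t^2 - 5·t - 3. Using x(t) = -3·t^6 - 2·t^5 + 3·t^4 + 5·t^3 - 5·t^2 - 5·t - 3 and substituting t = 1, we find x = -10.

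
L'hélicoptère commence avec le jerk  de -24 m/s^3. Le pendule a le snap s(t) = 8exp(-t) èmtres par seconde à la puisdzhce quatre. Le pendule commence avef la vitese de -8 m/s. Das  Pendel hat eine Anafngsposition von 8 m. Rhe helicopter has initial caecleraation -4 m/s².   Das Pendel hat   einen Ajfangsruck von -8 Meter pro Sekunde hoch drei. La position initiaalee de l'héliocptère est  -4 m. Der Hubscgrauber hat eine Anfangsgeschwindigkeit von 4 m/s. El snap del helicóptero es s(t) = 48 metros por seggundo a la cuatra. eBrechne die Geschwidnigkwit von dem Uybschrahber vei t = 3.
Ausgehend von dem Snap s(t) = 48, nehmen wir 3 Stammfunktionen. Das Integral von dem Snap, mit j(0) = -24, ergibt den Ruck: j(t) = 48·t - 24. Das Integral von dem Ruck, mit a(0) = -4, ergibt die Beschleunigung: a(t) = 24·t^2 - 24·t - 4. Mit ∫a(t)dt und Anwendung von v(0) = 4, finden wir v(t) = 8·t^3 - 12·t^2 - 4·t + 4. Aus der Gleichung für die Geschwindigkeit v(t) = 8·t^3 - 12·t^2 - 4·t + 4, setzen wir t = 3 ein und erhalten v = 100.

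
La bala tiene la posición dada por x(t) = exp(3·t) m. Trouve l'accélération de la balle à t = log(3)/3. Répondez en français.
Pour résoudre ceci, nous devons prendre 2 dérivées de notre équation de la position x(t) = exp(3·t). En prenant d/dt de x(t), nous trouvons v(t) = 3·exp(3·t). La dérivée de la vitesse donne l'accélération: a(t) = 9·exp(3·t). En utilisant a(t) = 9·exp(3·t) et en substituant t = log(3)/3, nous trouvons a = 27.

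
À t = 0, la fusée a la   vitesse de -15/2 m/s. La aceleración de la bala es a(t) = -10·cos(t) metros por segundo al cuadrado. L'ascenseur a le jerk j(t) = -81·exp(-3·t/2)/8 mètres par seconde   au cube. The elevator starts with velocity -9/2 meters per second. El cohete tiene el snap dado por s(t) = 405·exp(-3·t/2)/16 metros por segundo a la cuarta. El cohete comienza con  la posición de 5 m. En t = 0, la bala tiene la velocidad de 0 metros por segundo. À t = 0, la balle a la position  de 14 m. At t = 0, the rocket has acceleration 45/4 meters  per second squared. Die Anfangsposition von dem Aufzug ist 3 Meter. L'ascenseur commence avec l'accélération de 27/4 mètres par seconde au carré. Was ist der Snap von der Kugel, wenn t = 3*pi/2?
Ausgehend von der Beschleunigung a(t) = -10·cos(t), nehmen wir 2 Ableitungen. Die Ableitung von der Beschleunigung ergibt den Ruck: j(t) = 10·sin(t). Durch Ableiten von dem Ruck erhalten wir den Snap: s(t) = 10·cos(t). Aus der Gleichung für den Snap s(t) = 10·cos(t), setzen wir t = 3*pi/2 ein und erhalten s = 0.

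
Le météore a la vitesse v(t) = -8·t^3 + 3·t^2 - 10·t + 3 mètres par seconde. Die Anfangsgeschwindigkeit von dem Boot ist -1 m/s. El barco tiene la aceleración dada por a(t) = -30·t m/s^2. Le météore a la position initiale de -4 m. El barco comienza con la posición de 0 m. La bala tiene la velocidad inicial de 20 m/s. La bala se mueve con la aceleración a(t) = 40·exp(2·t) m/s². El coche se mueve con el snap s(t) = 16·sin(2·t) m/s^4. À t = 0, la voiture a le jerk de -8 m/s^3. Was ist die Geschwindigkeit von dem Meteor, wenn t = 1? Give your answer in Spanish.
De la ecuación de la velocidad v(t) = -8·t^3 + 3·t^2 - 10·t + 3, sustituimos t = 1 para obtener v = -12.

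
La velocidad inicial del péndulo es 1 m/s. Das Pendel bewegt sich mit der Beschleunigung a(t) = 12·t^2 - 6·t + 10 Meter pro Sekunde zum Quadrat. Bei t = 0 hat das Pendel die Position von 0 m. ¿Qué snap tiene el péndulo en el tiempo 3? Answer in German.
Ausgehend von der Beschleunigung a(t) = 12·t^2 - 6·t + 10, nehmen wir 2 Ableitungen. Die Ableitung von der Beschleunigung ergibt den Ruck: j(t) = 24·t - 6. Durch Ableiten von dem Ruck erhalten wir den Snap: s(t) = 24. Wir haben den Snap s(t) = 24. Durch Einsetzen von t = 3: s(3) = 24.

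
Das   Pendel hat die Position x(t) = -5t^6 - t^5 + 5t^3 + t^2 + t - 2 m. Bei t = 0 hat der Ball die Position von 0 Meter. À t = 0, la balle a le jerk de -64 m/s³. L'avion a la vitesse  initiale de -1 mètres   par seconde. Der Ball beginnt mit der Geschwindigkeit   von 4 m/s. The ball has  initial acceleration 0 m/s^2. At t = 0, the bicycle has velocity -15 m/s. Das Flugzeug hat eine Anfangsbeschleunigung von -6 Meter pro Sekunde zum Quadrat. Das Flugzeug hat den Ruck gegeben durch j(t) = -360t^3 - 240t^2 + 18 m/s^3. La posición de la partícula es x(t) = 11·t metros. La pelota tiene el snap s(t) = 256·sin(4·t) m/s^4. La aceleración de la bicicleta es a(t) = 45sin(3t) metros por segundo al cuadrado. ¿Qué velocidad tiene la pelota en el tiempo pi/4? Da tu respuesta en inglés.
We must find the antiderivative of our snap equation s(t) = 256·sin(4·t) 3 times. The antiderivative of snap is jerk. Using j(0) = -64, we get j(t) = -64·cos(4·t). Taking ∫j(t)dt and applying a(0) = 0, we find a(t) = -16·sin(4·t). The integral of acceleration, with v(0) = 4, gives velocity: v(t) = 4·cos(4·t). From the given velocity equation v(t) = 4·cos(4·t), we substitute t = pi/4 to get v = -4.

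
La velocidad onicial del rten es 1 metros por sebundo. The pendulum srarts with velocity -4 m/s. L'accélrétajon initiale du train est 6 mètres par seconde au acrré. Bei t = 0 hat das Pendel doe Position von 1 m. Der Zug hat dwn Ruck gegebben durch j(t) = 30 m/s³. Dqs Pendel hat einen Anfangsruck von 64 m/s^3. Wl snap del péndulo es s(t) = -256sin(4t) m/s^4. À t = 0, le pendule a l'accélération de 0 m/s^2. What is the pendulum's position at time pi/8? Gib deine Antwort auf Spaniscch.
Debemos encontrar la antiderivada de nuestra ecuación del snap s(t) = -256·sin(4·t) 4 veces. La antiderivada del snap, con j(0) = 64, da la sacudida: j(t) = 64·cos(4·t). Tomando ∫j(t)dt y aplicando a(0) = 0, encontramos a(t) = 16·sin(4·t). Integrando la aceleración y usando la condición inicial v(0) = -4, obtenemos v(t) = -4·cos(4·t). Tomando ∫v(t)dt y aplicando x(0) = 1, encontramos x(t) = 1 - sin(4·t). De la ecuación de la posición x(t) = 1 - sin(4·t), sustituimos t = pi/8 para obtener x = 0.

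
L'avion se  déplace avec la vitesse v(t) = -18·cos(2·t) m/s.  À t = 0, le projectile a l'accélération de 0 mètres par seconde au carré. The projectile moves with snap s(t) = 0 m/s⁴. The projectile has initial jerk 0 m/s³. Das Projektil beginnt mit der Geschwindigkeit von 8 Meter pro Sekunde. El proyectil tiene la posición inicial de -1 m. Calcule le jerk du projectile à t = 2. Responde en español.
Necesitamos integrar nuestra ecuación del snap s(t) = 0 1 vez. Integrando el snap y usando la condición inicial j(0) = 0, obtenemos j(t) = 0. De la ecuación de la sacudida j(t) = 0, sustituimos t = 2 para obtener j = 0.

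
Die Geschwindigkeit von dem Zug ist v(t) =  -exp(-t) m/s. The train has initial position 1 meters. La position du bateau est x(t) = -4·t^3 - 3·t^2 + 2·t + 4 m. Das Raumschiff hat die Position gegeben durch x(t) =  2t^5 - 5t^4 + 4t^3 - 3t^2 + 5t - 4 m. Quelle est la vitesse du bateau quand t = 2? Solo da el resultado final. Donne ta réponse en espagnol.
La respuesta es -58.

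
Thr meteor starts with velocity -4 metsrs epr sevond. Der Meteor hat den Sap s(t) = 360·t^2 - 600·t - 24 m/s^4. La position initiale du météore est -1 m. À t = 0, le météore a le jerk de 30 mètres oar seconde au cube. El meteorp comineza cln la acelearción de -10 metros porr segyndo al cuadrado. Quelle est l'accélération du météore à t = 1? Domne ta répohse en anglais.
To solve this, we need to take 2 integrals of our snap equation s(t) = 360·t^2 - 600·t - 24. The antiderivative of snap is jerk. Using j(0) = 30, we get j(t) = 120·t^3 - 300·t^2 - 24·t + 30. Taking ∫j(t)dt and applying a(0) = -10, we find a(t) = 30·t^4 - 100·t^3 - 12·t^2 + 30·t - 10. From the given acceleration equation a(t) = 30·t^4 - 100·t^3 - 12·t^2 + 30·t - 10, we substitute t = 1 to get a = -62.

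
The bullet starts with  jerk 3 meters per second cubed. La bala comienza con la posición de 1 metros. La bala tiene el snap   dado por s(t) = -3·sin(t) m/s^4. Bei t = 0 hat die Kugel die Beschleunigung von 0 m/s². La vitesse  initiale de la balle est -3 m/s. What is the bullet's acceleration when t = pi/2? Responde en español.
Debemos encontrar la antiderivada de nuestra ecuación del snap s(t) = -3·sin(t) 2 veces. La integral del snap es la sacudida. Usando j(0) = 3, obtenemos j(t) = 3·cos(t). La integral de la sacudida, con a(0) = 0, da la aceleración: a(t) = 3·sin(t). Usando a(t) = 3·sin(t) y sustituyendo t = pi/2, encontramos a = 3.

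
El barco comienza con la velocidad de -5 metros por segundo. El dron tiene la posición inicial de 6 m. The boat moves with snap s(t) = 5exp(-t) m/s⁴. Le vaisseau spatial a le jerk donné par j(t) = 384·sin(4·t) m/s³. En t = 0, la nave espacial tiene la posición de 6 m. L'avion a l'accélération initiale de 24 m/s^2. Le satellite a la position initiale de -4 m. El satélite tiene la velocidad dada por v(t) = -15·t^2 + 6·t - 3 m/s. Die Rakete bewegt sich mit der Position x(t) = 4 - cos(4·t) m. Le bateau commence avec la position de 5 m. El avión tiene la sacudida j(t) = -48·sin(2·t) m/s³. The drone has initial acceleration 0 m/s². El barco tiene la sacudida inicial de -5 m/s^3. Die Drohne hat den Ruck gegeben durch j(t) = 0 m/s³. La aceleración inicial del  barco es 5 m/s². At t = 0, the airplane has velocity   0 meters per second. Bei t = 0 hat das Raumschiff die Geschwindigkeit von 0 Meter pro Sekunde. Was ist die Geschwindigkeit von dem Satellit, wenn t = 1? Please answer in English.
Using v(t) = -15·t^2 + 6·t - 3 and substituting t = 1, we find v = -12.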